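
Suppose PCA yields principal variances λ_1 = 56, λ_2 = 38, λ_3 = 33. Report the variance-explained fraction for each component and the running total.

Step 1 — total variance = trace(Sigma) = Σ λ_i = 56 + 38 + 33 = 127.

Step 2 — fraction explained by component i = λ_i / Σ λ:
  PC1: 56/127 = 0.4409
  PC2: 38/127 = 0.2992
  PC3: 33/127 = 0.2598

Step 3 — cumulative fraction after k components = (λ_1 + ... + λ_k) / Σ λ:
  k = 1: 56/127 = 0.4409
  k = 2: (56 + 38)/127 = 94/127 = 0.7402
  k = 3: (56 + 38 + 33)/127 = 127/127 = 1

Summary (fraction, with percent):

explained: PC1 0.4409 (44.09%), PC2 0.2992 (29.92%), PC3 0.2598 (25.98%);  cumulative: 0.4409, 0.7402, 1


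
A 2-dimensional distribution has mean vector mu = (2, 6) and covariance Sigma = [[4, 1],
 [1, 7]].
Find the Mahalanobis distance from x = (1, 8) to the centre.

Step 1 — centre the observation: (x - mu) = (-1, 2).

Step 2 — invert Sigma. det(Sigma) = 4·7 - (1)² = 27.
  Sigma^{-1} = (1/det) · [[d, -b], [-b, a]] = [[0.2593, -0.037],
 [-0.037, 0.1481]].

Step 3 — form the quadratic (x - mu)^T · Sigma^{-1} · (x - mu):
  Sigma^{-1} · (x - mu) = (-0.3333, 0.3333).
  (x - mu)^T · [Sigma^{-1} · (x - mu)] = (-1)·(-0.3333) + (2)·(0.3333) = 1.

Step 4 — take square root: d = √(1) ≈ 1.

d(x, mu) = √(1) ≈ 1


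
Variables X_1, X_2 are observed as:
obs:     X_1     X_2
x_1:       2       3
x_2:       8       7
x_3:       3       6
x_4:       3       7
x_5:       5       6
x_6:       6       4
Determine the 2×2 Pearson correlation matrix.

Step 1 — column means:
  mean(X_1) = (2 + 8 + 3 + 3 + 5 + 6) / 6 = 27/6 = 4.5
  mean(X_2) = (3 + 7 + 6 + 7 + 6 + 4) / 6 = 33/6 = 5.5

Step 2 — sample variances and covariances s[i,j] = (1/(n-1)) · Σ_k (x_{k,i} - mean_i) · (x_{k,j} - mean_j), with n-1 = 5:
  s[X_1,X_1] = ((-2.5)·(-2.5) + (3.5)·(3.5) + (-1.5)·(-1.5) + (-1.5)·(-1.5) + (0.5)·(0.5) + (1.5)·(1.5)) / 5 = 25.5/5 = 5.1
  s[X_1,X_2] = ((-2.5)·(-2.5) + (3.5)·(1.5) + (-1.5)·(0.5) + (-1.5)·(1.5) + (0.5)·(0.5) + (1.5)·(-1.5)) / 5 = 6.5/5 = 1.3
  s[X_2,X_2] = ((-2.5)·(-2.5) + (1.5)·(1.5) + (0.5)·(0.5) + (1.5)·(1.5) + (0.5)·(0.5) + (-1.5)·(-1.5)) / 5 = 13.5/5 = 2.7
  Sample standard deviations s_i = √(s[i,i]):
  s(X_1) = √(5.1) = 2.2583
  s(X_2) = √(2.7) = 1.6432

Step 3 — r_{ij} = s_{ij} / (s_i · s_j):
  r[X_1,X_1] = 1 (diagonal).
  r[X_1,X_2] = 1.3 / (2.2583 · 1.6432) = 1.3 / 3.7108 = 0.3503
  r[X_2,X_2] = 1 (diagonal).

R is symmetric with unit diagonal. Assembling:

R = [[1, 0.3503],
 [0.3503, 1]]


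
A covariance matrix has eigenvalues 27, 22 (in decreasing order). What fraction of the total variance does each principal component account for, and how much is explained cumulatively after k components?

Step 1 — total variance = trace(Sigma) = Σ λ_i = 27 + 22 = 49.

Step 2 — fraction explained by component i = λ_i / Σ λ:
  PC1: 27/49 = 0.551
  PC2: 22/49 = 0.449

Step 3 — cumulative fraction after k components = (λ_1 + ... + λ_k) / Σ λ:
  k = 1: 27/49 = 0.551
  k = 2: (27 + 22)/49 = 49/49 = 1

Summary (fraction, with percent):

explained: PC1 0.551 (55.1%), PC2 0.449 (44.9%);  cumulative: 0.551, 1


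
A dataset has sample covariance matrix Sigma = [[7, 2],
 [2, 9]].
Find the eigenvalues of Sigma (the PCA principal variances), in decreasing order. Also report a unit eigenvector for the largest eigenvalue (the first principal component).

Step 1 — characteristic polynomial of 2×2 Sigma:
  det(Sigma - λI) = λ² - trace · λ + det = 0.
  trace = 7 + 9 = 16, det = 7·9 - (2)² = 59.
Step 2 — discriminant:
  Δ = trace² - 4·det = 256 - 236 = 20.
Step 3 — eigenvalues:
  λ = (trace ± √Δ)/2 = (16 ± 4.4721)/2,
  λ_1 = 10.2361,  λ_2 = 5.7639.

Step 4 — unit eigenvector for λ_1: solve (Sigma - λ_1 I)v = 0. First row:
  (7 - 10.2361)·v_x + (2)·v_y = 0, i.e. (-3.2361)·v_x + (2)·v_y = 0,
  so v ∝ (b, λ_1 - a) = (2, 3.2361) = u.
  ||u|| = √((2)² + (3.2361)²) = √(14.4721) ≈ 3.8042,
  v_1 = u/||u|| ≈ (0.5257, 0.8507) (||v_1|| = 1).

λ_1 = 10.2361,  λ_2 = 5.7639;  v_1 ≈ (0.5257, 0.8507)


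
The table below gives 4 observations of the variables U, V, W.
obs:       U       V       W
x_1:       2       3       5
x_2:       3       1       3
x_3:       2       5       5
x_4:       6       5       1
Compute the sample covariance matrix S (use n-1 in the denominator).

Step 1 — column means:
  mean(U) = (2 + 3 + 2 + 6) / 4 = 13/4 = 3.25
  mean(V) = (3 + 1 + 5 + 5) / 4 = 14/4 = 3.5
  mean(W) = (5 + 3 + 5 + 1) / 4 = 14/4 = 3.5

Step 2 — sample covariance S[i,j] = (1/(n-1)) · Σ_k (x_{k,i} - mean_i) · (x_{k,j} - mean_j), with n-1 = 3.
  S[U,U] = ((-1.25)·(-1.25) + (-0.25)·(-0.25) + (-1.25)·(-1.25) + (2.75)·(2.75)) / 3 = 10.75/3 = 3.5833
  S[U,V] = ((-1.25)·(-0.5) + (-0.25)·(-2.5) + (-1.25)·(1.5) + (2.75)·(1.5)) / 3 = 3.5/3 = 1.1667
  S[U,W] = ((-1.25)·(1.5) + (-0.25)·(-0.5) + (-1.25)·(1.5) + (2.75)·(-2.5)) / 3 = -10.5/3 = -3.5
  S[V,V] = ((-0.5)·(-0.5) + (-2.5)·(-2.5) + (1.5)·(1.5) + (1.5)·(1.5)) / 3 = 11/3 = 3.6667
  S[V,W] = ((-0.5)·(1.5) + (-2.5)·(-0.5) + (1.5)·(1.5) + (1.5)·(-2.5)) / 3 = -1/3 = -0.3333
  S[W,W] = ((1.5)·(1.5) + (-0.5)·(-0.5) + (1.5)·(1.5) + (-2.5)·(-2.5)) / 3 = 11/3 = 3.6667

S is symmetric (S[j,i] = S[i,j]). Assembling:

S = [[3.5833, 1.1667, -3.5],
 [1.1667, 3.6667, -0.3333],
 [-3.5, -0.3333, 3.6667]]


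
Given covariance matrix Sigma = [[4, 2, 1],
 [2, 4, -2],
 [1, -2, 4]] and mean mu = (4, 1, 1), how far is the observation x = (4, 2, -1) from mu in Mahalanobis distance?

Step 1 — centre the observation: (x - mu) = (0, 1, -2).

Step 2 — invert Sigma (cofactor / det for 3×3, or solve directly):
  Sigma^{-1} = [[0.6, -0.5, -0.4],
 [-0.5, 0.75, 0.5],
 [-0.4, 0.5, 0.6]].

Step 3 — form the quadratic (x - mu)^T · Sigma^{-1} · (x - mu):
  Sigma^{-1} · (x - mu) = (0.3, -0.25, -0.7).
  (x - mu)^T · [Sigma^{-1} · (x - mu)] = (0)·(0.3) + (1)·(-0.25) + (-2)·(-0.7) = 1.15.

Step 4 — take square root: d = √(1.15) ≈ 1.0724.

d(x, mu) = √(1.15) ≈ 1.0724


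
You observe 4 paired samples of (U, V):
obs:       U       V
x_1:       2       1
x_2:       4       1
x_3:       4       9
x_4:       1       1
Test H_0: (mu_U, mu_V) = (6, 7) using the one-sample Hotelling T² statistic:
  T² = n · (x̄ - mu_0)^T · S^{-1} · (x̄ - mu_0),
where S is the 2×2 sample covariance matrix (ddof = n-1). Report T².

Step 1 — sample mean vector:
  mean(U) = (2 + 4 + 4 + 1) / 4 = 11/4 = 2.75
  mean(V) = (1 + 1 + 9 + 1) / 4 = 12/4 = 3
  x̄ = (2.75, 3),  deviation x̄ - mu_0 = (2.75, 3) - (6, 7) = (-3.25, -4).

Step 2 — sample covariance matrix, S[i,j] = (1/(n-1)) · Σ_k (x_{k,i} - mean_i) · (x_{k,j} - mean_j), divisor n-1 = 3:
  S[U,U] = ((-0.75)·(-0.75) + (1.25)·(1.25) + (1.25)·(1.25) + (-1.75)·(-1.75)) / 3 = 6.75/3 = 2.25
  S[U,V] = ((-0.75)·(-2) + (1.25)·(-2) + (1.25)·(6) + (-1.75)·(-2)) / 3 = 10/3 = 3.3333
  S[V,V] = ((-2)·(-2) + (-2)·(-2) + (6)·(6) + (-2)·(-2)) / 3 = 48/3 = 16
  S = [[2.25, 3.3333],
 [3.3333, 16]].

Step 3 — invert S. det(S) = 2.25·16 - (3.3333)² = 24.8889.
  S^{-1} = (1/det) · [[d, -b], [-b, a]] = [[0.6429, -0.1339],
 [-0.1339, 0.0904]].

Step 4 — quadratic form (x̄ - mu_0)^T · S^{-1} · (x̄ - mu_0):
  S^{-1} · (x̄ - mu_0) = (-1.5536, 0.0737),
  (x̄ - mu_0)^T · [...] = (-3.25)·(-1.5536) + (-4)·(0.0737) = 4.7545.

Step 5 — scale by n: T² = 4 · 4.7545 = 19.0179.

T² ≈ 19.0179


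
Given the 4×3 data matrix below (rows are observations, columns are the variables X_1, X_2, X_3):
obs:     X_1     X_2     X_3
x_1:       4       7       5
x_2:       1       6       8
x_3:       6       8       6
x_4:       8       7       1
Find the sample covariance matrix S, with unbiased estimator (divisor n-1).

Step 1 — column means:
  mean(X_1) = (4 + 1 + 6 + 8) / 4 = 19/4 = 4.75
  mean(X_2) = (7 + 6 + 8 + 7) / 4 = 28/4 = 7
  mean(X_3) = (5 + 8 + 6 + 1) / 4 = 20/4 = 5

Step 2 — sample covariance S[i,j] = (1/(n-1)) · Σ_k (x_{k,i} - mean_i) · (x_{k,j} - mean_j), with n-1 = 3.
  S[X_1,X_1] = ((-0.75)·(-0.75) + (-3.75)·(-3.75) + (1.25)·(1.25) + (3.25)·(3.25)) / 3 = 26.75/3 = 8.9167
  S[X_1,X_2] = ((-0.75)·(0) + (-3.75)·(-1) + (1.25)·(1) + (3.25)·(0)) / 3 = 5/3 = 1.6667
  S[X_1,X_3] = ((-0.75)·(0) + (-3.75)·(3) + (1.25)·(1) + (3.25)·(-4)) / 3 = -23/3 = -7.6667
  S[X_2,X_2] = ((0)·(0) + (-1)·(-1) + (1)·(1) + (0)·(0)) / 3 = 2/3 = 0.6667
  S[X_2,X_3] = ((0)·(0) + (-1)·(3) + (1)·(1) + (0)·(-4)) / 3 = -2/3 = -0.6667
  S[X_3,X_3] = ((0)·(0) + (3)·(3) + (1)·(1) + (-4)·(-4)) / 3 = 26/3 = 8.6667

S is symmetric (S[j,i] = S[i,j]). Assembling:

S = [[8.9167, 1.6667, -7.6667],
 [1.6667, 0.6667, -0.6667],
 [-7.6667, -0.6667, 8.6667]]


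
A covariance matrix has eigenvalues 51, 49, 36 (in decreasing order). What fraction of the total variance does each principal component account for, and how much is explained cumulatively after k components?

Step 1 — total variance = trace(Sigma) = Σ λ_i = 51 + 49 + 36 = 136.

Step 2 — fraction explained by component i = λ_i / Σ λ:
  PC1: 51/136 = 0.375
  PC2: 49/136 = 0.3603
  PC3: 36/136 = 0.2647

Step 3 — cumulative fraction after k components = (λ_1 + ... + λ_k) / Σ λ:
  k = 1: 51/136 = 0.375
  k = 2: (51 + 49)/136 = 100/136 = 0.7353
  k = 3: (51 + 49 + 36)/136 = 136/136 = 1

Summary (fraction, with percent):

explained: PC1 0.375 (37.5%), PC2 0.3603 (36.03%), PC3 0.2647 (26.47%);  cumulative: 0.375, 0.7353, 1


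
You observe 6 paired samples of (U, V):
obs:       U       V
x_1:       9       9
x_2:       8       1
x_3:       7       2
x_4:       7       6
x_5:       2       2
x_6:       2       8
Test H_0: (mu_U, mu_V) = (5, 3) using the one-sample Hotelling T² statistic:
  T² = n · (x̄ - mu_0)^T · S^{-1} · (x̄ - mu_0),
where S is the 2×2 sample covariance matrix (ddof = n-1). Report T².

Step 1 — sample mean vector:
  mean(U) = (9 + 8 + 7 + 7 + 2 + 2) / 6 = 35/6 = 5.8333
  mean(V) = (9 + 1 + 2 + 6 + 2 + 8) / 6 = 28/6 = 4.6667
  x̄ = (5.8333, 4.6667),  deviation x̄ - mu_0 = (5.8333, 4.6667) - (5, 3) = (0.8333, 1.6667).

Step 2 — sample covariance matrix, S[i,j] = (1/(n-1)) · Σ_k (x_{k,i} - mean_i) · (x_{k,j} - mean_j), divisor n-1 = 5:
  S[U,U] = ((3.1667)·(3.1667) + (2.1667)·(2.1667) + (1.1667)·(1.1667) + (1.1667)·(1.1667) + (-3.8333)·(-3.8333) + (-3.8333)·(-3.8333)) / 5 = 46.8333/5 = 9.3667
  S[U,V] = ((3.1667)·(4.3333) + (2.1667)·(-3.6667) + (1.1667)·(-2.6667) + (1.1667)·(1.3333) + (-3.8333)·(-2.6667) + (-3.8333)·(3.3333)) / 5 = 1.6667/5 = 0.3333
  S[V,V] = ((4.3333)·(4.3333) + (-3.6667)·(-3.6667) + (-2.6667)·(-2.6667) + (1.3333)·(1.3333) + (-2.6667)·(-2.6667) + (3.3333)·(3.3333)) / 5 = 59.3333/5 = 11.8667
  S = [[9.3667, 0.3333],
 [0.3333, 11.8667]].

Step 3 — invert S. det(S) = 9.3667·11.8667 - (0.3333)² = 111.04.
  S^{-1} = (1/det) · [[d, -b], [-b, a]] = [[0.1069, -0.003],
 [-0.003, 0.0844]].

Step 4 — quadratic form (x̄ - mu_0)^T · S^{-1} · (x̄ - mu_0):
  S^{-1} · (x̄ - mu_0) = (0.0841, 0.1381),
  (x̄ - mu_0)^T · [...] = (0.8333)·(0.0841) + (1.6667)·(0.1381) = 0.3002.

Step 5 — scale by n: T² = 6 · 0.3002 = 1.8012.

T² ≈ 1.8012


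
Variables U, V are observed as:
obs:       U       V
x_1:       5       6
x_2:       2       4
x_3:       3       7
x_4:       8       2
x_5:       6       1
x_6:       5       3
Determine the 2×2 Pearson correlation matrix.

Step 1 — column means:
  mean(U) = (5 + 2 + 3 + 8 + 6 + 5) / 6 = 29/6 = 4.8333
  mean(V) = (6 + 4 + 7 + 2 + 1 + 3) / 6 = 23/6 = 3.8333

Step 2 — sample variances and covariances s[i,j] = (1/(n-1)) · Σ_k (x_{k,i} - mean_i) · (x_{k,j} - mean_j), with n-1 = 5:
  s[U,U] = ((0.1667)·(0.1667) + (-2.8333)·(-2.8333) + (-1.8333)·(-1.8333) + (3.1667)·(3.1667) + (1.1667)·(1.1667) + (0.1667)·(0.1667)) / 5 = 22.8333/5 = 4.5667
  s[U,V] = ((0.1667)·(2.1667) + (-2.8333)·(0.1667) + (-1.8333)·(3.1667) + (3.1667)·(-1.8333) + (1.1667)·(-2.8333) + (0.1667)·(-0.8333)) / 5 = -15.1667/5 = -3.0333
  s[V,V] = ((2.1667)·(2.1667) + (0.1667)·(0.1667) + (3.1667)·(3.1667) + (-1.8333)·(-1.8333) + (-2.8333)·(-2.8333) + (-0.8333)·(-0.8333)) / 5 = 26.8333/5 = 5.3667
  Sample standard deviations s_i = √(s[i,i]):
  s(U) = √(4.5667) = 2.137
  s(V) = √(5.3667) = 2.3166

Step 3 — r_{ij} = s_{ij} / (s_i · s_j):
  r[U,U] = 1 (diagonal).
  r[U,V] = -3.0333 / (2.137 · 2.3166) = -3.0333 / 4.9505 = -0.6127
  r[V,V] = 1 (diagonal).

R is symmetric with unit diagonal. Assembling:

R = [[1, -0.6127],
 [-0.6127, 1]]


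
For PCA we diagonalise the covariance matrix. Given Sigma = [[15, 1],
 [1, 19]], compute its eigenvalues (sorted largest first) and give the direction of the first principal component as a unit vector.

Step 1 — characteristic polynomial of 2×2 Sigma:
  det(Sigma - λI) = λ² - trace · λ + det = 0.
  trace = 15 + 19 = 34, det = 15·19 - (1)² = 284.
Step 2 — discriminant:
  Δ = trace² - 4·det = 1156 - 1136 = 20.
Step 3 — eigenvalues:
  λ = (trace ± √Δ)/2 = (34 ± 4.4721)/2,
  λ_1 = 19.2361,  λ_2 = 14.7639.

Step 4 — unit eigenvector for λ_1: solve (Sigma - λ_1 I)v = 0. First row:
  (15 - 19.2361)·v_x + (1)·v_y = 0, i.e. (-4.2361)·v_x + (1)·v_y = 0,
  so v ∝ (b, λ_1 - a) = (1, 4.2361) = u.
  ||u|| = √((1)² + (4.2361)²) = √(18.9443) ≈ 4.3525,
  v_1 = u/||u|| ≈ (0.2298, 0.9732) (||v_1|| = 1).

λ_1 = 19.2361,  λ_2 = 14.7639;  v_1 ≈ (0.2298, 0.9732)


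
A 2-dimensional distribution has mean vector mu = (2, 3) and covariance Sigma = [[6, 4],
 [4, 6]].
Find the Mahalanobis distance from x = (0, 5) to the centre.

Step 1 — centre the observation: (x - mu) = (-2, 2).

Step 2 — invert Sigma. det(Sigma) = 6·6 - (4)² = 20.
  Sigma^{-1} = (1/det) · [[d, -b], [-b, a]] = [[0.3, -0.2],
 [-0.2, 0.3]].

Step 3 — form the quadratic (x - mu)^T · Sigma^{-1} · (x - mu):
  Sigma^{-1} · (x - mu) = (-1, 1).
  (x - mu)^T · [Sigma^{-1} · (x - mu)] = (-2)·(-1) + (2)·(1) = 4.

Step 4 — take square root: d = √(4) ≈ 2.

d(x, mu) = √(4) ≈ 2


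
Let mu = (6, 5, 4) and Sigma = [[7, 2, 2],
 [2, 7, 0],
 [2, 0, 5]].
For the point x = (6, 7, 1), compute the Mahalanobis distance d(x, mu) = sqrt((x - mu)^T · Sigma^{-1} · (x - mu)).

Step 1 — centre the observation: (x - mu) = (0, 2, -3).

Step 2 — invert Sigma (cofactor / det for 3×3, or solve directly):
  Sigma^{-1} = [[0.1777, -0.0508, -0.0711],
 [-0.0508, 0.1574, 0.0203],
 [-0.0711, 0.0203, 0.2284]].

Step 3 — form the quadratic (x - mu)^T · Sigma^{-1} · (x - mu):
  Sigma^{-1} · (x - mu) = (0.1117, 0.2538, -0.6447).
  (x - mu)^T · [Sigma^{-1} · (x - mu)] = (0)·(0.1117) + (2)·(0.2538) + (-3)·(-0.6447) = 2.4416.

Step 4 — take square root: d = √(2.4416) ≈ 1.5626.

d(x, mu) = √(2.4416) ≈ 1.5626


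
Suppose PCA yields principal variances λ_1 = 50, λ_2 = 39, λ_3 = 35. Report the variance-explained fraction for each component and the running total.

Step 1 — total variance = trace(Sigma) = Σ λ_i = 50 + 39 + 35 = 124.

Step 2 — fraction explained by component i = λ_i / Σ λ:
  PC1: 50/124 = 0.4032
  PC2: 39/124 = 0.3145
  PC3: 35/124 = 0.2823

Step 3 — cumulative fraction after k components = (λ_1 + ... + λ_k) / Σ λ:
  k = 1: 50/124 = 0.4032
  k = 2: (50 + 39)/124 = 89/124 = 0.7177
  k = 3: (50 + 39 + 35)/124 = 124/124 = 1

Summary (fraction, with percent):

explained: PC1 0.4032 (40.32%), PC2 0.3145 (31.45%), PC3 0.2823 (28.23%);  cumulative: 0.4032, 0.7177, 1


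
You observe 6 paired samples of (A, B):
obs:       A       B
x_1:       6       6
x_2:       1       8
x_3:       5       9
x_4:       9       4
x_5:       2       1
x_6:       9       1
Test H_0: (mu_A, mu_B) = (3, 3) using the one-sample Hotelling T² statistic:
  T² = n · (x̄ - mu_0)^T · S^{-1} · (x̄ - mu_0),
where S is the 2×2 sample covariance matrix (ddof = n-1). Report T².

Step 1 — sample mean vector:
  mean(A) = (6 + 1 + 5 + 9 + 2 + 9) / 6 = 32/6 = 5.3333
  mean(B) = (6 + 8 + 9 + 4 + 1 + 1) / 6 = 29/6 = 4.8333
  x̄ = (5.3333, 4.8333),  deviation x̄ - mu_0 = (5.3333, 4.8333) - (3, 3) = (2.3333, 1.8333).

Step 2 — sample covariance matrix, S[i,j] = (1/(n-1)) · Σ_k (x_{k,i} - mean_i) · (x_{k,j} - mean_j), divisor n-1 = 5:
  S[A,A] = ((0.6667)·(0.6667) + (-4.3333)·(-4.3333) + (-0.3333)·(-0.3333) + (3.6667)·(3.6667) + (-3.3333)·(-3.3333) + (3.6667)·(3.6667)) / 5 = 57.3333/5 = 11.4667
  S[A,B] = ((0.6667)·(1.1667) + (-4.3333)·(3.1667) + (-0.3333)·(4.1667) + (3.6667)·(-0.8333) + (-3.3333)·(-3.8333) + (3.6667)·(-3.8333)) / 5 = -18.6667/5 = -3.7333
  S[B,B] = ((1.1667)·(1.1667) + (3.1667)·(3.1667) + (4.1667)·(4.1667) + (-0.8333)·(-0.8333) + (-3.8333)·(-3.8333) + (-3.8333)·(-3.8333)) / 5 = 58.8333/5 = 11.7667
  S = [[11.4667, -3.7333],
 [-3.7333, 11.7667]].

Step 3 — invert S. det(S) = 11.4667·11.7667 - (-3.7333)² = 120.9867.
  S^{-1} = (1/det) · [[d, -b], [-b, a]] = [[0.0973, 0.0309],
 [0.0309, 0.0948]].

Step 4 — quadratic form (x̄ - mu_0)^T · S^{-1} · (x̄ - mu_0):
  S^{-1} · (x̄ - mu_0) = (0.2835, 0.2458),
  (x̄ - mu_0)^T · [...] = (2.3333)·(0.2835) + (1.8333)·(0.2458) = 1.1121.

Step 5 — scale by n: T² = 6 · 1.1121 = 6.6724.

T² ≈ 6.6724


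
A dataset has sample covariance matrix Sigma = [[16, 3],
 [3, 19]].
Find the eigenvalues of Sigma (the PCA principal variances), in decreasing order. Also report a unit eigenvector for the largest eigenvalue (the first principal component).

Step 1 — characteristic polynomial of 2×2 Sigma:
  det(Sigma - λI) = λ² - trace · λ + det = 0.
  trace = 16 + 19 = 35, det = 16·19 - (3)² = 295.
Step 2 — discriminant:
  Δ = trace² - 4·det = 1225 - 1180 = 45.
Step 3 — eigenvalues:
  λ = (trace ± √Δ)/2 = (35 ± 6.7082)/2,
  λ_1 = 20.8541,  λ_2 = 14.1459.

Step 4 — unit eigenvector for λ_1: solve (Sigma - λ_1 I)v = 0. First row:
  (16 - 20.8541)·v_x + (3)·v_y = 0, i.e. (-4.8541)·v_x + (3)·v_y = 0,
  so v ∝ (b, λ_1 - a) = (3, 4.8541) = u.
  ||u|| = √((3)² + (4.8541)²) = √(32.5623) ≈ 5.7063,
  v_1 = u/||u|| ≈ (0.5257, 0.8507) (||v_1|| = 1).

λ_1 = 20.8541,  λ_2 = 14.1459;  v_1 ≈ (0.5257, 0.8507)


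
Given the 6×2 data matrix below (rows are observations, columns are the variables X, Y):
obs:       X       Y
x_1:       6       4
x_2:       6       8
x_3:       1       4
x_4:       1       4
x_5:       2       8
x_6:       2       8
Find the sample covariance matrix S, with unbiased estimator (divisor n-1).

Step 1 — column means:
  mean(X) = (6 + 6 + 1 + 1 + 2 + 2) / 6 = 18/6 = 3
  mean(Y) = (4 + 8 + 4 + 4 + 8 + 8) / 6 = 36/6 = 6

Step 2 — sample covariance S[i,j] = (1/(n-1)) · Σ_k (x_{k,i} - mean_i) · (x_{k,j} - mean_j), with n-1 = 5.
  S[X,X] = ((3)·(3) + (3)·(3) + (-2)·(-2) + (-2)·(-2) + (-1)·(-1) + (-1)·(-1)) / 5 = 28/5 = 5.6
  S[X,Y] = ((3)·(-2) + (3)·(2) + (-2)·(-2) + (-2)·(-2) + (-1)·(2) + (-1)·(2)) / 5 = 4/5 = 0.8
  S[Y,Y] = ((-2)·(-2) + (2)·(2) + (-2)·(-2) + (-2)·(-2) + (2)·(2) + (2)·(2)) / 5 = 24/5 = 4.8

S is symmetric (S[j,i] = S[i,j]). Assembling:

S = [[5.6, 0.8],
 [0.8, 4.8]]


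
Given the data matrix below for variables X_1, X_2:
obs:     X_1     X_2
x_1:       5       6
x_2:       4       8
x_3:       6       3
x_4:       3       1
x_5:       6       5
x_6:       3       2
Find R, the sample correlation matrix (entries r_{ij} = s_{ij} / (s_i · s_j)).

Step 1 — column means:
  mean(X_1) = (5 + 4 + 6 + 3 + 6 + 3) / 6 = 27/6 = 4.5
  mean(X_2) = (6 + 8 + 3 + 1 + 5 + 2) / 6 = 25/6 = 4.1667

Step 2 — sample variances and covariances s[i,j] = (1/(n-1)) · Σ_k (x_{k,i} - mean_i) · (x_{k,j} - mean_j), with n-1 = 5:
  s[X_1,X_1] = ((0.5)·(0.5) + (-0.5)·(-0.5) + (1.5)·(1.5) + (-1.5)·(-1.5) + (1.5)·(1.5) + (-1.5)·(-1.5)) / 5 = 9.5/5 = 1.9
  s[X_1,X_2] = ((0.5)·(1.8333) + (-0.5)·(3.8333) + (1.5)·(-1.1667) + (-1.5)·(-3.1667) + (1.5)·(0.8333) + (-1.5)·(-2.1667)) / 5 = 6.5/5 = 1.3
  s[X_2,X_2] = ((1.8333)·(1.8333) + (3.8333)·(3.8333) + (-1.1667)·(-1.1667) + (-3.1667)·(-3.1667) + (0.8333)·(0.8333) + (-2.1667)·(-2.1667)) / 5 = 34.8333/5 = 6.9667
  Sample standard deviations s_i = √(s[i,i]):
  s(X_1) = √(1.9) = 1.3784
  s(X_2) = √(6.9667) = 2.6394

Step 3 — r_{ij} = s_{ij} / (s_i · s_j):
  r[X_1,X_1] = 1 (diagonal).
  r[X_1,X_2] = 1.3 / (1.3784 · 2.6394) = 1.3 / 3.6382 = 0.3573
  r[X_2,X_2] = 1 (diagonal).

R is symmetric with unit diagonal. Assembling:

R = [[1, 0.3573],
 [0.3573, 1]]


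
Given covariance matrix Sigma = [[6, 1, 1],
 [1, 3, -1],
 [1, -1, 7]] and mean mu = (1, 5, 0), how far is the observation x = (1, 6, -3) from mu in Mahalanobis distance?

Step 1 — centre the observation: (x - mu) = (0, 1, -3).

Step 2 — invert Sigma (cofactor / det for 3×3, or solve directly):
  Sigma^{-1} = [[0.1852, -0.0741, -0.037],
 [-0.0741, 0.3796, 0.0648],
 [-0.037, 0.0648, 0.1574]].

Step 3 — form the quadratic (x - mu)^T · Sigma^{-1} · (x - mu):
  Sigma^{-1} · (x - mu) = (0.037, 0.1852, -0.4074).
  (x - mu)^T · [Sigma^{-1} · (x - mu)] = (0)·(0.037) + (1)·(0.1852) + (-3)·(-0.4074) = 1.4074.

Step 4 — take square root: d = √(1.4074) ≈ 1.1863.

d(x, mu) = √(1.4074) ≈ 1.1863


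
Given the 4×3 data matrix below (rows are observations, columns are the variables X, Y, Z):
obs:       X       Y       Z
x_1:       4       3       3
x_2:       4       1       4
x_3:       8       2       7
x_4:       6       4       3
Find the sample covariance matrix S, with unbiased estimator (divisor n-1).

Step 1 — column means:
  mean(X) = (4 + 4 + 8 + 6) / 4 = 22/4 = 5.5
  mean(Y) = (3 + 1 + 2 + 4) / 4 = 10/4 = 2.5
  mean(Z) = (3 + 4 + 7 + 3) / 4 = 17/4 = 4.25

Step 2 — sample covariance S[i,j] = (1/(n-1)) · Σ_k (x_{k,i} - mean_i) · (x_{k,j} - mean_j), with n-1 = 3.
  S[X,X] = ((-1.5)·(-1.5) + (-1.5)·(-1.5) + (2.5)·(2.5) + (0.5)·(0.5)) / 3 = 11/3 = 3.6667
  S[X,Y] = ((-1.5)·(0.5) + (-1.5)·(-1.5) + (2.5)·(-0.5) + (0.5)·(1.5)) / 3 = 1/3 = 0.3333
  S[X,Z] = ((-1.5)·(-1.25) + (-1.5)·(-0.25) + (2.5)·(2.75) + (0.5)·(-1.25)) / 3 = 8.5/3 = 2.8333
  S[Y,Y] = ((0.5)·(0.5) + (-1.5)·(-1.5) + (-0.5)·(-0.5) + (1.5)·(1.5)) / 3 = 5/3 = 1.6667
  S[Y,Z] = ((0.5)·(-1.25) + (-1.5)·(-0.25) + (-0.5)·(2.75) + (1.5)·(-1.25)) / 3 = -3.5/3 = -1.1667
  S[Z,Z] = ((-1.25)·(-1.25) + (-0.25)·(-0.25) + (2.75)·(2.75) + (-1.25)·(-1.25)) / 3 = 10.75/3 = 3.5833

S is symmetric (S[j,i] = S[i,j]). Assembling:

S = [[3.6667, 0.3333, 2.8333],
 [0.3333, 1.6667, -1.1667],
 [2.8333, -1.1667, 3.5833]]


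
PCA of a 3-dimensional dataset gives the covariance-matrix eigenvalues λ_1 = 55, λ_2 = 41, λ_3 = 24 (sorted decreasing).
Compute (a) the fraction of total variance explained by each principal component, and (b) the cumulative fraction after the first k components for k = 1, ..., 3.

Step 1 — total variance = trace(Sigma) = Σ λ_i = 55 + 41 + 24 = 120.

Step 2 — fraction explained by component i = λ_i / Σ λ:
  PC1: 55/120 = 0.4583
  PC2: 41/120 = 0.3417
  PC3: 24/120 = 0.2

Step 3 — cumulative fraction after k components = (λ_1 + ... + λ_k) / Σ λ:
  k = 1: 55/120 = 0.4583
  k = 2: (55 + 41)/120 = 96/120 = 0.8
  k = 3: (55 + 41 + 24)/120 = 120/120 = 1

Summary (fraction, with percent):

explained: PC1 0.4583 (45.83%), PC2 0.3417 (34.17%), PC3 0.2 (20%);  cumulative: 0.4583, 0.8, 1


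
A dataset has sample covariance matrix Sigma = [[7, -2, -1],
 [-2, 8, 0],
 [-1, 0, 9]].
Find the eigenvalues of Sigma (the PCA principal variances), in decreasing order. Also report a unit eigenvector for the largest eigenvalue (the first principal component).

Step 1 — characteristic polynomial p(λ) = det(λI - Sigma) = λ³ - tr·λ² + c_1·λ - det, where tr = trace, c_1 = sum of the principal 2×2 minors, det = det(Sigma):
  tr = 7 + 8 + 9 = 24,
  c_1 = (7·8 - (-2)²) + (7·9 - (-1)²) + (8·9 - (0)²) = 52 + 62 + 72 = 186,
  det = 7·(8·9 - (0)²) - (-2)·((-2)·9 - (0)·(-1)) + (-1)·((-2)·(0) - 8·(-1)) = 7·(72) - (-2)·(-18) + (-1)·(8) = 460.
  So p(λ) = λ³ - 24λ² + 186λ - 460.
Step 2 — look for an integer root (rational root theorem: any rational root is an integer divisor of 460). Testing λ = 10:
  p(10) = 1000 - 2400 + 1860 - 460 = 0  ✓
  Dividing out (λ - 10): p(λ) = (λ - 10)(λ² - 14λ + 46).
Step 3 — remaining eigenvalues from the quadratic λ² - 14λ + 46 = 0:
  Δ = 14² - 4·46 = 196 - 184 = 12,  λ = (14 ± √12)/2 = (14 ± 3.4641)/2 ≈ 8.7321 or 5.2679.
  Sorted: λ_1 = 10,  λ_2 = 8.7321,  λ_3 = 5.2679  (check: sum = 24 = tr ✓).

Step 4 — unit eigenvector for λ_1 = 10: v spans the null space of (Sigma - λ_1 I), whose rows are
  r_1 = (-3, -2, -1),  r_2 = (-2, -2, 0),  r_3 = (-1, 0, -1).
  v is orthogonal to every row, so take v ∝ r_1 × r_2 = ((-2)·(0) - (-1)·(-2), (-1)·(-2) - (-3)·(0), (-3)·(-2) - (-2)·(-2)) = (-2, 2, 2).
  Rescale (divide by 2; multiply by -1 so the first nonzero entry is positive): u = (1, -1, -1).
  ||u|| = √((1)² + (-1)² + (-1)²) = √(3) ≈ 1.7321,  v_1 = u/||u|| ≈ (0.5774, -0.5774, -0.5774) (||v_1|| = 1).

λ_1 = 10,  λ_2 = 8.7321,  λ_3 = 5.2679;  v_1 ≈ (0.5774, -0.5774, -0.5774)


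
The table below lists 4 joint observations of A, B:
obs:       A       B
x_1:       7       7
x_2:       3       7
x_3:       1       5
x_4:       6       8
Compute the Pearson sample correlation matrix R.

Step 1 — column means:
  mean(A) = (7 + 3 + 1 + 6) / 4 = 17/4 = 4.25
  mean(B) = (7 + 7 + 5 + 8) / 4 = 27/4 = 6.75

Step 2 — sample variances and covariances s[i,j] = (1/(n-1)) · Σ_k (x_{k,i} - mean_i) · (x_{k,j} - mean_j), with n-1 = 3:
  s[A,A] = ((2.75)·(2.75) + (-1.25)·(-1.25) + (-3.25)·(-3.25) + (1.75)·(1.75)) / 3 = 22.75/3 = 7.5833
  s[A,B] = ((2.75)·(0.25) + (-1.25)·(0.25) + (-3.25)·(-1.75) + (1.75)·(1.25)) / 3 = 8.25/3 = 2.75
  s[B,B] = ((0.25)·(0.25) + (0.25)·(0.25) + (-1.75)·(-1.75) + (1.25)·(1.25)) / 3 = 4.75/3 = 1.5833
  Sample standard deviations s_i = √(s[i,i]):
  s(A) = √(7.5833) = 2.7538
  s(B) = √(1.5833) = 1.2583

Step 3 — r_{ij} = s_{ij} / (s_i · s_j):
  r[A,A] = 1 (diagonal).
  r[A,B] = 2.75 / (2.7538 · 1.2583) = 2.75 / 3.4651 = 0.7936
  r[B,B] = 1 (diagonal).

R is symmetric with unit diagonal. Assembling:

R = [[1, 0.7936],
 [0.7936, 1]]


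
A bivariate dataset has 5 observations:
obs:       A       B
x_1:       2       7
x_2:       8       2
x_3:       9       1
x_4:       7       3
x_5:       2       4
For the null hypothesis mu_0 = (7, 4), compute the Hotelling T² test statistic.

Step 1 — sample mean vector:
  mean(A) = (2 + 8 + 9 + 7 + 2) / 5 = 28/5 = 5.6
  mean(B) = (7 + 2 + 1 + 3 + 4) / 5 = 17/5 = 3.4
  x̄ = (5.6, 3.4),  deviation x̄ - mu_0 = (5.6, 3.4) - (7, 4) = (-1.4, -0.6).

Step 2 — sample covariance matrix, S[i,j] = (1/(n-1)) · Σ_k (x_{k,i} - mean_i) · (x_{k,j} - mean_j), divisor n-1 = 4:
  S[A,A] = ((-3.6)·(-3.6) + (2.4)·(2.4) + (3.4)·(3.4) + (1.4)·(1.4) + (-3.6)·(-3.6)) / 4 = 45.2/4 = 11.3
  S[A,B] = ((-3.6)·(3.6) + (2.4)·(-1.4) + (3.4)·(-2.4) + (1.4)·(-0.4) + (-3.6)·(0.6)) / 4 = -27.2/4 = -6.8
  S[B,B] = ((3.6)·(3.6) + (-1.4)·(-1.4) + (-2.4)·(-2.4) + (-0.4)·(-0.4) + (0.6)·(0.6)) / 4 = 21.2/4 = 5.3
  S = [[11.3, -6.8],
 [-6.8, 5.3]].

Step 3 — invert S. det(S) = 11.3·5.3 - (-6.8)² = 13.65.
  S^{-1} = (1/det) · [[d, -b], [-b, a]] = [[0.3883, 0.4982],
 [0.4982, 0.8278]].

Step 4 — quadratic form (x̄ - mu_0)^T · S^{-1} · (x̄ - mu_0):
  S^{-1} · (x̄ - mu_0) = (-0.8425, -1.1941),
  (x̄ - mu_0)^T · [...] = (-1.4)·(-0.8425) + (-0.6)·(-1.1941) = 1.896.

Step 5 — scale by n: T² = 5 · 1.896 = 9.4799.

T² ≈ 9.4799


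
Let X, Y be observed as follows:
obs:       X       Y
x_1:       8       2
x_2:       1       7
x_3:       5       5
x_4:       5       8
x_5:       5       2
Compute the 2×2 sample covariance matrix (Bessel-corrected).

Step 1 — column means:
  mean(X) = (8 + 1 + 5 + 5 + 5) / 5 = 24/5 = 4.8
  mean(Y) = (2 + 7 + 5 + 8 + 2) / 5 = 24/5 = 4.8

Step 2 — sample covariance S[i,j] = (1/(n-1)) · Σ_k (x_{k,i} - mean_i) · (x_{k,j} - mean_j), with n-1 = 4.
  S[X,X] = ((3.2)·(3.2) + (-3.8)·(-3.8) + (0.2)·(0.2) + (0.2)·(0.2) + (0.2)·(0.2)) / 4 = 24.8/4 = 6.2
  S[X,Y] = ((3.2)·(-2.8) + (-3.8)·(2.2) + (0.2)·(0.2) + (0.2)·(3.2) + (0.2)·(-2.8)) / 4 = -17.2/4 = -4.3
  S[Y,Y] = ((-2.8)·(-2.8) + (2.2)·(2.2) + (0.2)·(0.2) + (3.2)·(3.2) + (-2.8)·(-2.8)) / 4 = 30.8/4 = 7.7

S is symmetric (S[j,i] = S[i,j]). Assembling:

S = [[6.2, -4.3],
 [-4.3, 7.7]]


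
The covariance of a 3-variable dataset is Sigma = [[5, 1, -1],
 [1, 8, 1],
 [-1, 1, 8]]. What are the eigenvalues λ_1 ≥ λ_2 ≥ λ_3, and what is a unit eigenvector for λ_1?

Step 1 — characteristic polynomial p(λ) = det(λI - Sigma) = λ³ - tr·λ² + c_1·λ - det, where tr = trace, c_1 = sum of the principal 2×2 minors, det = det(Sigma):
  tr = 5 + 8 + 8 = 21,
  c_1 = (5·8 - (1)²) + (5·8 - (-1)²) + (8·8 - (1)²) = 39 + 39 + 63 = 141,
  det = 5·(8·8 - (1)²) - (1)·((1)·8 - (1)·(-1)) + (-1)·((1)·(1) - 8·(-1)) = 5·(63) - (1)·(9) + (-1)·(9) = 297.
  So p(λ) = λ³ - 21λ² + 141λ - 297.
Step 2 — look for an integer root (rational root theorem: any rational root is an integer divisor of 297). Testing λ = 9:
  p(9) = 729 - 1701 + 1269 - 297 = 0  ✓
  Dividing out (λ - 9): p(λ) = (λ - 9)(λ² - 12λ + 33).
Step 3 — remaining eigenvalues from the quadratic λ² - 12λ + 33 = 0:
  Δ = 12² - 4·33 = 144 - 132 = 12,  λ = (12 ± √12)/2 = (12 ± 3.4641)/2 ≈ 7.7321 or 4.2679.
  Sorted: λ_1 = 9,  λ_2 = 7.7321,  λ_3 = 4.2679  (check: sum = 21 = tr ✓).

Step 4 — unit eigenvector for λ_1 = 9: v spans the null space of (Sigma - λ_1 I), whose rows are
  r_1 = (-4, 1, -1),  r_2 = (1, -1, 1),  r_3 = (-1, 1, -1).
  v is orthogonal to every row, so take v ∝ r_1 × r_2 = ((1)·(1) - (-1)·(-1), (-1)·(1) - (-4)·(1), (-4)·(-1) - (1)·(1)) = (0, 3, 3).
  Rescale (divide by 3): u = (0, 1, 1).
  ||u|| = √((0)² + (1)² + (1)²) = √(2) ≈ 1.4142,  v_1 = u/||u|| ≈ (0, 0.7071, 0.7071) (||v_1|| = 1).

λ_1 = 9,  λ_2 = 7.7321,  λ_3 = 4.2679;  v_1 ≈ (0, 0.7071, 0.7071)


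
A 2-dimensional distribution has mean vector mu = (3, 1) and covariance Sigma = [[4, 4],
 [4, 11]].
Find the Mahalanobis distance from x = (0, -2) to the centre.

Step 1 — centre the observation: (x - mu) = (-3, -3).

Step 2 — invert Sigma. det(Sigma) = 4·11 - (4)² = 28.
  Sigma^{-1} = (1/det) · [[d, -b], [-b, a]] = [[0.3929, -0.1429],
 [-0.1429, 0.1429]].

Step 3 — form the quadratic (x - mu)^T · Sigma^{-1} · (x - mu):
  Sigma^{-1} · (x - mu) = (-0.75, 0).
  (x - mu)^T · [Sigma^{-1} · (x - mu)] = (-3)·(-0.75) + (-3)·(0) = 2.25.

Step 4 — take square root: d = √(2.25) ≈ 1.5.

d(x, mu) = √(2.25) ≈ 1.5


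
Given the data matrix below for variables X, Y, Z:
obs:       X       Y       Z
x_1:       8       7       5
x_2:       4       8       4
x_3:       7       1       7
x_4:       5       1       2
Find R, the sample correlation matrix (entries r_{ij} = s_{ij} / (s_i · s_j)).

Step 1 — column means:
  mean(X) = (8 + 4 + 7 + 5) / 4 = 24/4 = 6
  mean(Y) = (7 + 8 + 1 + 1) / 4 = 17/4 = 4.25
  mean(Z) = (5 + 4 + 7 + 2) / 4 = 18/4 = 4.5

Step 2 — sample variances and covariances s[i,j] = (1/(n-1)) · Σ_k (x_{k,i} - mean_i) · (x_{k,j} - mean_j), with n-1 = 3:
  s[X,X] = ((2)·(2) + (-2)·(-2) + (1)·(1) + (-1)·(-1)) / 3 = 10/3 = 3.3333
  s[X,Y] = ((2)·(2.75) + (-2)·(3.75) + (1)·(-3.25) + (-1)·(-3.25)) / 3 = -2/3 = -0.6667
  s[X,Z] = ((2)·(0.5) + (-2)·(-0.5) + (1)·(2.5) + (-1)·(-2.5)) / 3 = 7/3 = 2.3333
  s[Y,Y] = ((2.75)·(2.75) + (3.75)·(3.75) + (-3.25)·(-3.25) + (-3.25)·(-3.25)) / 3 = 42.75/3 = 14.25
  s[Y,Z] = ((2.75)·(0.5) + (3.75)·(-0.5) + (-3.25)·(2.5) + (-3.25)·(-2.5)) / 3 = -0.5/3 = -0.1667
  s[Z,Z] = ((0.5)·(0.5) + (-0.5)·(-0.5) + (2.5)·(2.5) + (-2.5)·(-2.5)) / 3 = 13/3 = 4.3333
  Sample standard deviations s_i = √(s[i,i]):
  s(X) = √(3.3333) = 1.8257
  s(Y) = √(14.25) = 3.7749
  s(Z) = √(4.3333) = 2.0817

Step 3 — r_{ij} = s_{ij} / (s_i · s_j):
  r[X,X] = 1 (diagonal).
  r[X,Y] = -0.6667 / (1.8257 · 3.7749) = -0.6667 / 6.892 = -0.0967
  r[X,Z] = 2.3333 / (1.8257 · 2.0817) = 2.3333 / 3.8006 = 0.6139
  r[Y,Y] = 1 (diagonal).
  r[Y,Z] = -0.1667 / (3.7749 · 2.0817) = -0.1667 / 7.8581 = -0.0212
  r[Z,Z] = 1 (diagonal).

R is symmetric with unit diagonal. Assembling:

R = [[1, -0.0967, 0.6139],
 [-0.0967, 1, -0.0212],
 [0.6139, -0.0212, 1]]


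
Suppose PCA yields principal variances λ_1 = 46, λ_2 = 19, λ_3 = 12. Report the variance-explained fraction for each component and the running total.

Step 1 — total variance = trace(Sigma) = Σ λ_i = 46 + 19 + 12 = 77.

Step 2 — fraction explained by component i = λ_i / Σ λ:
  PC1: 46/77 = 0.5974
  PC2: 19/77 = 0.2468
  PC3: 12/77 = 0.1558

Step 3 — cumulative fraction after k components = (λ_1 + ... + λ_k) / Σ λ:
  k = 1: 46/77 = 0.5974
  k = 2: (46 + 19)/77 = 65/77 = 0.8442
  k = 3: (46 + 19 + 12)/77 = 77/77 = 1

Summary (fraction, with percent):

explained: PC1 0.5974 (59.74%), PC2 0.2468 (24.68%), PC3 0.1558 (15.58%);  cumulative: 0.5974, 0.8442, 1


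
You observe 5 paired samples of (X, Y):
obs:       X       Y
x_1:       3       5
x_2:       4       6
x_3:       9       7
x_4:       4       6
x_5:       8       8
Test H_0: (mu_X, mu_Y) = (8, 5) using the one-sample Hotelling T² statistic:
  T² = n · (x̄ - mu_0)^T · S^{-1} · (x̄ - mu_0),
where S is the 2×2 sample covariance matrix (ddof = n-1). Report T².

Step 1 — sample mean vector:
  mean(X) = (3 + 4 + 9 + 4 + 8) / 5 = 28/5 = 5.6
  mean(Y) = (5 + 6 + 7 + 6 + 8) / 5 = 32/5 = 6.4
  x̄ = (5.6, 6.4),  deviation x̄ - mu_0 = (5.6, 6.4) - (8, 5) = (-2.4, 1.4).

Step 2 — sample covariance matrix, S[i,j] = (1/(n-1)) · Σ_k (x_{k,i} - mean_i) · (x_{k,j} - mean_j), divisor n-1 = 4:
  S[X,X] = ((-2.6)·(-2.6) + (-1.6)·(-1.6) + (3.4)·(3.4) + (-1.6)·(-1.6) + (2.4)·(2.4)) / 4 = 29.2/4 = 7.3
  S[X,Y] = ((-2.6)·(-1.4) + (-1.6)·(-0.4) + (3.4)·(0.6) + (-1.6)·(-0.4) + (2.4)·(1.6)) / 4 = 10.8/4 = 2.7
  S[Y,Y] = ((-1.4)·(-1.4) + (-0.4)·(-0.4) + (0.6)·(0.6) + (-0.4)·(-0.4) + (1.6)·(1.6)) / 4 = 5.2/4 = 1.3
  S = [[7.3, 2.7],
 [2.7, 1.3]].

Step 3 — invert S. det(S) = 7.3·1.3 - (2.7)² = 2.2.
  S^{-1} = (1/det) · [[d, -b], [-b, a]] = [[0.5909, -1.2273],
 [-1.2273, 3.3182]].

Step 4 — quadratic form (x̄ - mu_0)^T · S^{-1} · (x̄ - mu_0):
  S^{-1} · (x̄ - mu_0) = (-3.1364, 7.5909),
  (x̄ - mu_0)^T · [...] = (-2.4)·(-3.1364) + (1.4)·(7.5909) = 18.1545.

Step 5 — scale by n: T² = 5 · 18.1545 = 90.7727.

T² ≈ 90.7727


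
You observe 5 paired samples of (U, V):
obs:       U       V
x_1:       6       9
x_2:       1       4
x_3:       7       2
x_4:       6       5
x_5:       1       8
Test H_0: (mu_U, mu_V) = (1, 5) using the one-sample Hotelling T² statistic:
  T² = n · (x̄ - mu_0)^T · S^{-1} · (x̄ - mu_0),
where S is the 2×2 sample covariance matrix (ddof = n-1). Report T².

Step 1 — sample mean vector:
  mean(U) = (6 + 1 + 7 + 6 + 1) / 5 = 21/5 = 4.2
  mean(V) = (9 + 4 + 2 + 5 + 8) / 5 = 28/5 = 5.6
  x̄ = (4.2, 5.6),  deviation x̄ - mu_0 = (4.2, 5.6) - (1, 5) = (3.2, 0.6).

Step 2 — sample covariance matrix, S[i,j] = (1/(n-1)) · Σ_k (x_{k,i} - mean_i) · (x_{k,j} - mean_j), divisor n-1 = 4:
  S[U,U] = ((1.8)·(1.8) + (-3.2)·(-3.2) + (2.8)·(2.8) + (1.8)·(1.8) + (-3.2)·(-3.2)) / 4 = 34.8/4 = 8.7
  S[U,V] = ((1.8)·(3.4) + (-3.2)·(-1.6) + (2.8)·(-3.6) + (1.8)·(-0.6) + (-3.2)·(2.4)) / 4 = -7.6/4 = -1.9
  S[V,V] = ((3.4)·(3.4) + (-1.6)·(-1.6) + (-3.6)·(-3.6) + (-0.6)·(-0.6) + (2.4)·(2.4)) / 4 = 33.2/4 = 8.3
  S = [[8.7, -1.9],
 [-1.9, 8.3]].

Step 3 — invert S. det(S) = 8.7·8.3 - (-1.9)² = 68.6.
  S^{-1} = (1/det) · [[d, -b], [-b, a]] = [[0.121, 0.0277],
 [0.0277, 0.1268]].

Step 4 — quadratic form (x̄ - mu_0)^T · S^{-1} · (x̄ - mu_0):
  S^{-1} · (x̄ - mu_0) = (0.4038, 0.1647),
  (x̄ - mu_0)^T · [...] = (3.2)·(0.4038) + (0.6)·(0.1647) = 1.391.

Step 5 — scale by n: T² = 5 · 1.391 = 6.9548.

T² ≈ 6.9548


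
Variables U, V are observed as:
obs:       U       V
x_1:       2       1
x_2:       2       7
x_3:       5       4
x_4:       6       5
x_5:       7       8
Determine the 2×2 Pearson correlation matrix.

Step 1 — column means:
  mean(U) = (2 + 2 + 5 + 6 + 7) / 5 = 22/5 = 4.4
  mean(V) = (1 + 7 + 4 + 5 + 8) / 5 = 25/5 = 5

Step 2 — sample variances and covariances s[i,j] = (1/(n-1)) · Σ_k (x_{k,i} - mean_i) · (x_{k,j} - mean_j), with n-1 = 4:
  s[U,U] = ((-2.4)·(-2.4) + (-2.4)·(-2.4) + (0.6)·(0.6) + (1.6)·(1.6) + (2.6)·(2.6)) / 4 = 21.2/4 = 5.3
  s[U,V] = ((-2.4)·(-4) + (-2.4)·(2) + (0.6)·(-1) + (1.6)·(0) + (2.6)·(3)) / 4 = 12/4 = 3
  s[V,V] = ((-4)·(-4) + (2)·(2) + (-1)·(-1) + (0)·(0) + (3)·(3)) / 4 = 30/4 = 7.5
  Sample standard deviations s_i = √(s[i,i]):
  s(U) = √(5.3) = 2.3022
  s(V) = √(7.5) = 2.7386

Step 3 — r_{ij} = s_{ij} / (s_i · s_j):
  r[U,U] = 1 (diagonal).
  r[U,V] = 3 / (2.3022 · 2.7386) = 3 / 6.3048 = 0.4758
  r[V,V] = 1 (diagonal).

R is symmetric with unit diagonal. Assembling:

R = [[1, 0.4758],
 [0.4758, 1]]


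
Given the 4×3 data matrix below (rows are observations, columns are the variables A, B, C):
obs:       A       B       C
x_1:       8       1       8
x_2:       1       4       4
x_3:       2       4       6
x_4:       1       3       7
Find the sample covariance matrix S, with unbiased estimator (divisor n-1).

Step 1 — column means:
  mean(A) = (8 + 1 + 2 + 1) / 4 = 12/4 = 3
  mean(B) = (1 + 4 + 4 + 3) / 4 = 12/4 = 3
  mean(C) = (8 + 4 + 6 + 7) / 4 = 25/4 = 6.25

Step 2 — sample covariance S[i,j] = (1/(n-1)) · Σ_k (x_{k,i} - mean_i) · (x_{k,j} - mean_j), with n-1 = 3.
  S[A,A] = ((5)·(5) + (-2)·(-2) + (-1)·(-1) + (-2)·(-2)) / 3 = 34/3 = 11.3333
  S[A,B] = ((5)·(-2) + (-2)·(1) + (-1)·(1) + (-2)·(0)) / 3 = -13/3 = -4.3333
  S[A,C] = ((5)·(1.75) + (-2)·(-2.25) + (-1)·(-0.25) + (-2)·(0.75)) / 3 = 12/3 = 4
  S[B,B] = ((-2)·(-2) + (1)·(1) + (1)·(1) + (0)·(0)) / 3 = 6/3 = 2
  S[B,C] = ((-2)·(1.75) + (1)·(-2.25) + (1)·(-0.25) + (0)·(0.75)) / 3 = -6/3 = -2
  S[C,C] = ((1.75)·(1.75) + (-2.25)·(-2.25) + (-0.25)·(-0.25) + (0.75)·(0.75)) / 3 = 8.75/3 = 2.9167

S is symmetric (S[j,i] = S[i,j]). Assembling:

S = [[11.3333, -4.3333, 4],
 [-4.3333, 2, -2],
 [4, -2, 2.9167]]


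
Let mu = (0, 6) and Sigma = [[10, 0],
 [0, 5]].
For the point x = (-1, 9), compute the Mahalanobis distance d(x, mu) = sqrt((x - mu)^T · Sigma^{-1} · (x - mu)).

Step 1 — centre the observation: (x - mu) = (-1, 3).

Step 2 — invert Sigma. det(Sigma) = 10·5 - (0)² = 50.
  Sigma^{-1} = (1/det) · [[d, -b], [-b, a]] = [[0.1, 0],
 [0, 0.2]].

Step 3 — form the quadratic (x - mu)^T · Sigma^{-1} · (x - mu):
  Sigma^{-1} · (x - mu) = (-0.1, 0.6).
  (x - mu)^T · [Sigma^{-1} · (x - mu)] = (-1)·(-0.1) + (3)·(0.6) = 1.9.

Step 4 — take square root: d = √(1.9) ≈ 1.3784.

d(x, mu) = √(1.9) ≈ 1.3784


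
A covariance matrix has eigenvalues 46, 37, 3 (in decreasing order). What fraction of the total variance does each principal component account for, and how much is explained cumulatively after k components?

Step 1 — total variance = trace(Sigma) = Σ λ_i = 46 + 37 + 3 = 86.

Step 2 — fraction explained by component i = λ_i / Σ λ:
  PC1: 46/86 = 0.5349
  PC2: 37/86 = 0.4302
  PC3: 3/86 = 0.0349

Step 3 — cumulative fraction after k components = (λ_1 + ... + λ_k) / Σ λ:
  k = 1: 46/86 = 0.5349
  k = 2: (46 + 37)/86 = 83/86 = 0.9651
  k = 3: (46 + 37 + 3)/86 = 86/86 = 1

Summary (fraction, with percent):

explained: PC1 0.5349 (53.49%), PC2 0.4302 (43.02%), PC3 0.0349 (3.49%);  cumulative: 0.5349, 0.9651, 1


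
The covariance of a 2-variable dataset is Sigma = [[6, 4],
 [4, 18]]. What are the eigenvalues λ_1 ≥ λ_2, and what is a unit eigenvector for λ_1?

Step 1 — characteristic polynomial of 2×2 Sigma:
  det(Sigma - λI) = λ² - trace · λ + det = 0.
  trace = 6 + 18 = 24, det = 6·18 - (4)² = 92.
Step 2 — discriminant:
  Δ = trace² - 4·det = 576 - 368 = 208.
Step 3 — eigenvalues:
  λ = (trace ± √Δ)/2 = (24 ± 14.4222)/2,
  λ_1 = 19.2111,  λ_2 = 4.7889.

Step 4 — unit eigenvector for λ_1: solve (Sigma - λ_1 I)v = 0. First row:
  (6 - 19.2111)·v_x + (4)·v_y = 0, i.e. (-13.2111)·v_x + (4)·v_y = 0,
  so v ∝ (b, λ_1 - a) = (4, 13.2111) = u.
  ||u|| = √((4)² + (13.2111)²) = √(190.5332) ≈ 13.8034,
  v_1 = u/||u|| ≈ (0.2898, 0.9571) (||v_1|| = 1).

λ_1 = 19.2111,  λ_2 = 4.7889;  v_1 ≈ (0.2898, 0.9571)
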